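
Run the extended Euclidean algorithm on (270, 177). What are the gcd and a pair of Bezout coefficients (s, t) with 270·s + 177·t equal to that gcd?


Euclidean algorithm on (270, 177) — divide until remainder is 0:
  270 = 1 · 177 + 93
  177 = 1 · 93 + 84
  93 = 1 · 84 + 9
  84 = 9 · 9 + 3
  9 = 3 · 3 + 0
gcd(270, 177) = 3.
Track Bezout coefficients alongside the remainders: start with r₀ = 270 = a·1 + b·0 (s = 1, t = 0) and r₁ = 177 = a·0 + b·1 (s = 0, t = 1); each new remainder r_{k+1} = r_{k-1} − q_k·r_k inherits s_{k+1} = s_{k-1} − q_k·s_k, t_{k+1} = t_{k-1} − q_k·t_k, so r_k = a·s_k + b·t_k at every step:
  q = 1: r = 93, s = 1 − 1·0 = 1, t = 0 − 1·1 = -1  (check: 270·1 + 177·(-1) = 93)
  q = 1: r = 84, s = 0 − 1·1 = -1, t = 1 − 1·(-1) = 2  (check: 270·(-1) + 177·2 = 84)
  q = 1: r = 9, s = 1 − 1·(-1) = 2, t = -1 − 1·2 = -3  (check: 270·2 + 177·(-3) = 9)
  q = 9: r = 3, s = -1 − 9·2 = -19, t = 2 − 9·(-3) = 29  (check: 270·(-19) + 177·29 = 3)
The row with r = 3 (the gcd) gives the Bezout coefficients s = -19, t = 29.
Result: 270 · (-19) + 177 · (29) = 3.

gcd(270, 177) = 3; s = -19, t = 29 (check: 270·(-19) + 177·29 = 3).


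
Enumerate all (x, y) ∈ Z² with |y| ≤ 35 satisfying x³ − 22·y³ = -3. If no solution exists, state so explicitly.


The equation is x³ - 22y³ = -3. For fixed y, x³ = 22·y³ − 3, so a solution requires the RHS to be a perfect cube.
Strategy: iterate y from -35 to 35, compute RHS = 22·y³ − 3, and check whether it is a (positive or negative) perfect cube.
Check small values of y:
  y = 0: RHS = -3 is not a perfect cube.
  y = 1: RHS = 19 is not a perfect cube.
  y = -1: RHS = -25 is not a perfect cube.
  y = 2: RHS = 173 is not a perfect cube.
  y = -2: RHS = -179 is not a perfect cube.
  y = 3: RHS = 591 is not a perfect cube.
  y = -3: RHS = -597 is not a perfect cube.
Continuing the search up to |y| = 35 finds no solutions either.
No (x, y) in the scanned range satisfies the equation.

No integer solutions with |y| ≤ 35.


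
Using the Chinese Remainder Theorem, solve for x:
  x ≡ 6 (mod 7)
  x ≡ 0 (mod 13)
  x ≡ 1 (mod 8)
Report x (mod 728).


Moduli 7, 13, 8 are pairwise coprime; by CRT there is a unique solution modulo M = 7 · 13 · 8 = 728.
Solve pairwise, accumulating the modulus:
  Start with x ≡ 6 (mod 7).
  Combine with x ≡ 0 (mod 13): since gcd(7, 13) = 1, we get a unique residue mod 91.
    Write x = 6 + 7·t and substitute into x ≡ 0 (mod 13): 7·t ≡ 0 − 6 = -6 (mod 13).
    Reduce coefficients mod 13: 7·t ≡ 7 (mod 13).
    The inverse of 7 mod 13 is 2 (since 7·2 = 14 = 1·13 + 1), so t ≡ 2·7 = 14 ≡ 1 (mod 13).
    Then x = 6 + 7·1 = 13, valid modulo lcm(7, 13) = 91: x ≡ 13 (mod 91).
  Combine with x ≡ 1 (mod 8): since gcd(91, 8) = 1, we get a unique residue mod 728.
    Write x = 13 + 91·t and substitute into x ≡ 1 (mod 8): 91·t ≡ 1 − 13 = -12 (mod 8).
    Reduce coefficients mod 8: 3·t ≡ 4 (mod 8).
    The inverse of 3 mod 8 is 3 (since 3·3 = 9 = 1·8 + 1), so t ≡ 3·4 = 12 ≡ 4 (mod 8).
    Then x = 13 + 91·4 = 377, valid modulo lcm(91, 8) = 728: x ≡ 377 (mod 728).
Verify: 377 mod 7 = 6 ✓, 377 mod 13 = 0 ✓, 377 mod 8 = 1 ✓.

x ≡ 377 (mod 728).


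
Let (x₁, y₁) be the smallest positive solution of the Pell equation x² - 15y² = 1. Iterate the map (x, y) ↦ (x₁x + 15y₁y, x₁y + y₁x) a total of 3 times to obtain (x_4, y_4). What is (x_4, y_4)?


Step 1: Find the fundamental solution (x₁, y₁) of x² - 15y² = 1.
  Expand √15 as a continued fraction. a₀ = ⌊√15⌋ = 3; iterate m_{k+1} = d_k·a_k − m_k, d_{k+1} = (15 − m_{k+1}²)/d_k, a_{k+1} = ⌊(a₀ + m_{k+1})/d_{k+1}⌋ (starting m₀ = 0, d₀ = 1), with convergents p_k = a_k·p_{k-1} + p_{k-2}, q_k = a_k·q_{k-1} + q_{k-2} (p₋₁ = 1, q₋₁ = 0):
  k = 0: a₀ = 3; p₀/q₀ = 3/1; p₀² − 15·q₀² = 9 − 15 = -6.
  k = 1: m = 3, d = 6, a = ⌊(3 + 3)/6⌋ = 1; p/q = (1·3 + 1)/(1·1 + 0) = 4/1; p² − 15·q² = 16 − 15 = 1.
  The first convergent with p² − 15·q² = 1 gives the fundamental solution (x₁, y₁) = (4, 1).
Step 2: Apply the recurrence (x_{n+1}, y_{n+1}) = (x₁x_n + 15y₁y_n, x₁y_n + y₁x_n) repeatedly.
  From (x_1, y_1) = (4, 1): x_2 = 4·4 + 15·1·1 = 31; y_2 = 4·1 + 1·4 = 8.
  From (x_2, y_2) = (31, 8): x_3 = 4·31 + 15·1·8 = 244; y_3 = 4·8 + 1·31 = 63.
  From (x_3, y_3) = (244, 63): x_4 = 4·244 + 15·1·63 = 1921; y_4 = 4·63 + 1·244 = 496.
Step 3: Verify x_4² - 15·y_4² = 3690241 - 3690240 = 1 (should be 1). ✓

(x_1, y_1) = (4, 1); (x_4, y_4) = (1921, 496).


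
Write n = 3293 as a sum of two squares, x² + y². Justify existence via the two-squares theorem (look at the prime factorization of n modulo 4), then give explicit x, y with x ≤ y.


Step 1: Factor n = 3293 = 37 · 89.
Step 2: Check the mod-4 condition on each prime factor: 37 ≡ 1 (mod 4), exponent 1; 89 ≡ 1 (mod 4), exponent 1.
All primes ≡ 3 (mod 4) appear to even exponent (or don't appear), so by the two-squares theorem n IS expressible as a sum of two squares.
Step 3: Build a representation. Here n = 37 · 89 is a product of primes ≡ 1 (mod 4). Each prime p ≡ 1 (mod 4) is itself a sum of two squares; find a² by testing p − a² for a perfect square:
  37: 37 − 1² = 36 = 6² ⇒ 37 = 1² + 6².
  89: 89 − 1² = 88, 89 − 2² = 85, 89 − 3² = 80, 89 − 4² = 73, 89 − 5² = 64 = 8² ⇒ 89 = 5² + 8².
  Combine using the Brahmagupta–Fibonacci identity (a² + b²)(c² + d²) = (ac − bd)² + (ad + bc)² = (ac + bd)² + (ad − bc)²:
  37 · 89 = 3293: from (1² + 6²)(5² + 8²), take (1·5 − 6·8, 1·8 + 6·5) = (5 − 48, 8 + 30) = (-43, 38); dropping signs (only squares matter) gives (43, 38); check 43² + 38² = 1849 + 1444 = 3293 ✓.
Step 4: Order so x ≤ y and verify: 38² + 43² = 1444 + 1849 = 3293 = n. ✓

n = 3293 = 38² + 43² (one valid representation with x ≤ y).


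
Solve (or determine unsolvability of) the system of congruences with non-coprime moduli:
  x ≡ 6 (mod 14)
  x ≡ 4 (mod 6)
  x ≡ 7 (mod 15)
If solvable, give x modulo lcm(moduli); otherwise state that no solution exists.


Moduli 14, 6, 15 are not pairwise coprime, so CRT works modulo lcm(m_i) when all pairwise compatibility conditions hold.
Pairwise compatibility: gcd(m_i, m_j) must divide a_i - a_j for every pair.
Merge one congruence at a time:
  Start: x ≡ 6 (mod 14).
  Combine with x ≡ 4 (mod 6): gcd(14, 6) = 2; 4 - 6 = -2, which IS divisible by 2, so compatible.
    Write x = 6 + 14·t and substitute into x ≡ 4 (mod 6): 14·t ≡ 4 − 6 = -2 (mod 6).
    Divide the congruence (and modulus) by g = 2: 7·t ≡ -1 (mod 3).
    Reduce coefficients mod 3: 1·t ≡ 2 (mod 3).
    So t ≡ 2 (mod 3).
    Then x = 6 + 14·2 = 34, valid modulo lcm(14, 6) = 42: x ≡ 34 (mod 42).
  Combine with x ≡ 7 (mod 15): gcd(42, 15) = 3; 7 - 34 = -27, which IS divisible by 3, so compatible.
    Write x = 34 + 42·t and substitute into x ≡ 7 (mod 15): 42·t ≡ 7 − 34 = -27 (mod 15).
    Divide the congruence (and modulus) by g = 3: 14·t ≡ -9 (mod 5).
    Reduce coefficients mod 5: 4·t ≡ 1 (mod 5).
    The inverse of 4 mod 5 is 4 (since 4·4 = 16 = 3·5 + 1), so t ≡ 4·1 = 4 ≡ 4 (mod 5).
    Then x = 34 + 42·4 = 202, valid modulo lcm(42, 15) = 210: x ≡ 202 (mod 210).
Verify: 202 mod 14 = 6, 202 mod 6 = 4, 202 mod 15 = 7.

x ≡ 202 (mod 210).


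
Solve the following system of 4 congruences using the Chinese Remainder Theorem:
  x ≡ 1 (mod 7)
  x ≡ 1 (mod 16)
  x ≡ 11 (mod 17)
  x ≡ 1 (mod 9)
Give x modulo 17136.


Product of moduli M = 7 · 16 · 17 · 9 = 17136.
Merge one congruence at a time:
  Start: x ≡ 1 (mod 7).
  Combine with x ≡ 1 (mod 16); new modulus lcm = 112.
    Write x = 1 + 7·t and substitute into x ≡ 1 (mod 16): 7·t ≡ 1 − 1 = 0 (mod 16).
    The inverse of 7 mod 16 is 7 (since 7·7 = 49 = 3·16 + 1), so t ≡ 7·0 = 0 ≡ 0 (mod 16).
    Then x = 1 + 7·0 = 1, valid modulo lcm(7, 16) = 112: x ≡ 1 (mod 112).
  Combine with x ≡ 11 (mod 17); new modulus lcm = 1904.
    Write x = 1 + 112·t and substitute into x ≡ 11 (mod 17): 112·t ≡ 11 − 1 = 10 (mod 17).
    Reduce coefficients mod 17: 10·t ≡ 10 (mod 17).
    The inverse of 10 mod 17 is 12 (since 10·12 = 120 = 7·17 + 1), so t ≡ 12·10 = 120 ≡ 1 (mod 17).
    Then x = 1 + 112·1 = 113, valid modulo lcm(112, 17) = 1904: x ≡ 113 (mod 1904).
  Combine with x ≡ 1 (mod 9); new modulus lcm = 17136.
    Write x = 113 + 1904·t and substitute into x ≡ 1 (mod 9): 1904·t ≡ 1 − 113 = -112 (mod 9).
    Reduce coefficients mod 9: 5·t ≡ 5 (mod 9).
    The inverse of 5 mod 9 is 2 (since 5·2 = 10 = 1·9 + 1), so t ≡ 2·5 = 10 ≡ 1 (mod 9).
    Then x = 113 + 1904·1 = 2017, valid modulo lcm(1904, 9) = 17136: x ≡ 2017 (mod 17136).
Verify against each original: 2017 mod 7 = 1, 2017 mod 16 = 1, 2017 mod 17 = 11, 2017 mod 9 = 1.

x ≡ 2017 (mod 17136).


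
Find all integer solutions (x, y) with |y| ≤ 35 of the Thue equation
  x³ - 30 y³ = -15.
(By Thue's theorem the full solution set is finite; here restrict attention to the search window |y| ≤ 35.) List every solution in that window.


The equation is x³ - 30y³ = -15. For fixed y, x³ = 30·y³ − 15, so a solution requires the RHS to be a perfect cube.
Strategy: iterate y from -35 to 35, compute RHS = 30·y³ − 15, and check whether it is a (positive or negative) perfect cube.
Check small values of y:
  y = 0: RHS = -15 is not a perfect cube.
  y = 1: RHS = 15 is not a perfect cube.
  y = -1: RHS = -45 is not a perfect cube.
  y = 2: RHS = 225 is not a perfect cube.
  y = -2: RHS = -255 is not a perfect cube.
  y = 3: RHS = 795 is not a perfect cube.
  y = -3: RHS = -825 is not a perfect cube.
Continuing the search up to |y| = 35 finds no solutions either.
No (x, y) in the scanned range satisfies the equation.

No integer solutions with |y| ≤ 35.


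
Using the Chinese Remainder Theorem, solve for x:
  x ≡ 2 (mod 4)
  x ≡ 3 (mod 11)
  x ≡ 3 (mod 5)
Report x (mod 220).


Moduli 4, 11, 5 are pairwise coprime; by CRT there is a unique solution modulo M = 4 · 11 · 5 = 220.
Solve pairwise, accumulating the modulus:
  Start with x ≡ 2 (mod 4).
  Combine with x ≡ 3 (mod 11): since gcd(4, 11) = 1, we get a unique residue mod 44.
    Write x = 2 + 4·t and substitute into x ≡ 3 (mod 11): 4·t ≡ 3 − 2 = 1 (mod 11).
    The inverse of 4 mod 11 is 3 (since 4·3 = 12 = 1·11 + 1), so t ≡ 3·1 = 3 ≡ 3 (mod 11).
    Then x = 2 + 4·3 = 14, valid modulo lcm(4, 11) = 44: x ≡ 14 (mod 44).
  Combine with x ≡ 3 (mod 5): since gcd(44, 5) = 1, we get a unique residue mod 220.
    Write x = 14 + 44·t and substitute into x ≡ 3 (mod 5): 44·t ≡ 3 − 14 = -11 (mod 5).
    Reduce coefficients mod 5: 4·t ≡ 4 (mod 5).
    The inverse of 4 mod 5 is 4 (since 4·4 = 16 = 3·5 + 1), so t ≡ 4·4 = 16 ≡ 1 (mod 5).
    Then x = 14 + 44·1 = 58, valid modulo lcm(44, 5) = 220: x ≡ 58 (mod 220).
Verify: 58 mod 4 = 2 ✓, 58 mod 11 = 3 ✓, 58 mod 5 = 3 ✓.

x ≡ 58 (mod 220).


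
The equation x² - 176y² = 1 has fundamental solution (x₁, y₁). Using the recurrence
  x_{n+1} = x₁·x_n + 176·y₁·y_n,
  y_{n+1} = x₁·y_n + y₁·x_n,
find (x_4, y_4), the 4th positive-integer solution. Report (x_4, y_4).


Step 1: Find the fundamental solution (x₁, y₁) of x² - 176y² = 1.
  Expand √176 as a continued fraction. a₀ = ⌊√176⌋ = 13; iterate m_{k+1} = d_k·a_k − m_k, d_{k+1} = (176 − m_{k+1}²)/d_k, a_{k+1} = ⌊(a₀ + m_{k+1})/d_{k+1}⌋ (starting m₀ = 0, d₀ = 1), with convergents p_k = a_k·p_{k-1} + p_{k-2}, q_k = a_k·q_{k-1} + q_{k-2} (p₋₁ = 1, q₋₁ = 0):
  k = 0: a₀ = 13; p₀/q₀ = 13/1; p₀² − 176·q₀² = 169 − 176 = -7.
  k = 1: m = 13, d = 7, a = ⌊(13 + 13)/7⌋ = 3; p/q = (3·13 + 1)/(3·1 + 0) = 40/3; p² − 176·q² = 1600 − 1584 = 16.
  k = 2: m = 8, d = 16, a = ⌊(13 + 8)/16⌋ = 1; p/q = (1·40 + 13)/(1·3 + 1) = 53/4; p² − 176·q² = 2809 − 2816 = -7.
  k = 3: m = 8, d = 7, a = ⌊(13 + 8)/7⌋ = 3; p/q = (3·53 + 40)/(3·4 + 3) = 199/15; p² − 176·q² = 39601 − 39600 = 1.
  The first convergent with p² − 176·q² = 1 gives the fundamental solution (x₁, y₁) = (199, 15).
Step 2: Apply the recurrence (x_{n+1}, y_{n+1}) = (x₁x_n + 176y₁y_n, x₁y_n + y₁x_n) repeatedly.
  From (x_1, y_1) = (199, 15): x_2 = 199·199 + 176·15·15 = 79201; y_2 = 199·15 + 15·199 = 5970.
  From (x_2, y_2) = (79201, 5970): x_3 = 199·79201 + 176·15·5970 = 31521799; y_3 = 199·5970 + 15·79201 = 2376045.
  From (x_3, y_3) = (31521799, 2376045): x_4 = 199·31521799 + 176·15·2376045 = 12545596801; y_4 = 199·2376045 + 15·31521799 = 945659940.
Step 3: Verify x_4² - 176·y_4² = 157391999093261433601 - 157391999093261433600 = 1 (should be 1). ✓

(x_1, y_1) = (199, 15); (x_4, y_4) = (12545596801, 945659940).


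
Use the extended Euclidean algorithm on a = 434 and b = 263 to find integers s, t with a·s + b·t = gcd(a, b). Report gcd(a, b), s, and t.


Euclidean algorithm on (434, 263) — divide until remainder is 0:
  434 = 1 · 263 + 171
  263 = 1 · 171 + 92
  171 = 1 · 92 + 79
  92 = 1 · 79 + 13
  79 = 6 · 13 + 1
  13 = 13 · 1 + 0
gcd(434, 263) = 1.
Track Bezout coefficients alongside the remainders: start with r₀ = 434 = a·1 + b·0 (s = 1, t = 0) and r₁ = 263 = a·0 + b·1 (s = 0, t = 1); each new remainder r_{k+1} = r_{k-1} − q_k·r_k inherits s_{k+1} = s_{k-1} − q_k·s_k, t_{k+1} = t_{k-1} − q_k·t_k, so r_k = a·s_k + b·t_k at every step:
  q = 1: r = 171, s = 1 − 1·0 = 1, t = 0 − 1·1 = -1  (check: 434·1 + 263·(-1) = 171)
  q = 1: r = 92, s = 0 − 1·1 = -1, t = 1 − 1·(-1) = 2  (check: 434·(-1) + 263·2 = 92)
  q = 1: r = 79, s = 1 − 1·(-1) = 2, t = -1 − 1·2 = -3  (check: 434·2 + 263·(-3) = 79)
  q = 1: r = 13, s = -1 − 1·2 = -3, t = 2 − 1·(-3) = 5  (check: 434·(-3) + 263·5 = 13)
  q = 6: r = 1, s = 2 − 6·(-3) = 20, t = -3 − 6·5 = -33  (check: 434·20 + 263·(-33) = 1)
The row with r = 1 (the gcd) gives the Bezout coefficients s = 20, t = -33.
Result: 434 · (20) + 263 · (-33) = 1.

gcd(434, 263) = 1; s = 20, t = -33 (check: 434·20 + 263·(-33) = 1).


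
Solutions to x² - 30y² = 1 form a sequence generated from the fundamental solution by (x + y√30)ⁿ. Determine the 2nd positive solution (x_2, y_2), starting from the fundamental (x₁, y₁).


Step 1: Find the fundamental solution (x₁, y₁) of x² - 30y² = 1.
  Expand √30 as a continued fraction. a₀ = ⌊√30⌋ = 5; iterate m_{k+1} = d_k·a_k − m_k, d_{k+1} = (30 − m_{k+1}²)/d_k, a_{k+1} = ⌊(a₀ + m_{k+1})/d_{k+1}⌋ (starting m₀ = 0, d₀ = 1), with convergents p_k = a_k·p_{k-1} + p_{k-2}, q_k = a_k·q_{k-1} + q_{k-2} (p₋₁ = 1, q₋₁ = 0):
  k = 0: a₀ = 5; p₀/q₀ = 5/1; p₀² − 30·q₀² = 25 − 30 = -5.
  k = 1: m = 5, d = 5, a = ⌊(5 + 5)/5⌋ = 2; p/q = (2·5 + 1)/(2·1 + 0) = 11/2; p² − 30·q² = 121 − 120 = 1.
  The first convergent with p² − 30·q² = 1 gives the fundamental solution (x₁, y₁) = (11, 2).
Step 2: Apply the recurrence (x_{n+1}, y_{n+1}) = (x₁x_n + 30y₁y_n, x₁y_n + y₁x_n) repeatedly.
  From (x_1, y_1) = (11, 2): x_2 = 11·11 + 30·2·2 = 241; y_2 = 11·2 + 2·11 = 44.
Step 3: Verify x_2² - 30·y_2² = 58081 - 58080 = 1 (should be 1). ✓

(x_1, y_1) = (11, 2); (x_2, y_2) = (241, 44).


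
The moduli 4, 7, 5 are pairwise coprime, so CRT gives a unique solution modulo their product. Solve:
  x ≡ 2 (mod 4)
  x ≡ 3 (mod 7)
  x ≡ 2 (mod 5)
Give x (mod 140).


Moduli 4, 7, 5 are pairwise coprime; by CRT there is a unique solution modulo M = 4 · 7 · 5 = 140.
Solve pairwise, accumulating the modulus:
  Start with x ≡ 2 (mod 4).
  Combine with x ≡ 3 (mod 7): since gcd(4, 7) = 1, we get a unique residue mod 28.
    Write x = 2 + 4·t and substitute into x ≡ 3 (mod 7): 4·t ≡ 3 − 2 = 1 (mod 7).
    The inverse of 4 mod 7 is 2 (since 4·2 = 8 = 1·7 + 1), so t ≡ 2·1 = 2 ≡ 2 (mod 7).
    Then x = 2 + 4·2 = 10, valid modulo lcm(4, 7) = 28: x ≡ 10 (mod 28).
  Combine with x ≡ 2 (mod 5): since gcd(28, 5) = 1, we get a unique residue mod 140.
    Write x = 10 + 28·t and substitute into x ≡ 2 (mod 5): 28·t ≡ 2 − 10 = -8 (mod 5).
    Reduce coefficients mod 5: 3·t ≡ 2 (mod 5).
    The inverse of 3 mod 5 is 2 (since 3·2 = 6 = 1·5 + 1), so t ≡ 2·2 = 4 ≡ 4 (mod 5).
    Then x = 10 + 28·4 = 122, valid modulo lcm(28, 5) = 140: x ≡ 122 (mod 140).
Verify: 122 mod 4 = 2 ✓, 122 mod 7 = 3 ✓, 122 mod 5 = 2 ✓.

x ≡ 122 (mod 140).


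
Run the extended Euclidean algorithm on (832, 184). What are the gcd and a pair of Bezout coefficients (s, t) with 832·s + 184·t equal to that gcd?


Euclidean algorithm on (832, 184) — divide until remainder is 0:
  832 = 4 · 184 + 96
  184 = 1 · 96 + 88
  96 = 1 · 88 + 8
  88 = 11 · 8 + 0
gcd(832, 184) = 8.
Track Bezout coefficients alongside the remainders: start with r₀ = 832 = a·1 + b·0 (s = 1, t = 0) and r₁ = 184 = a·0 + b·1 (s = 0, t = 1); each new remainder r_{k+1} = r_{k-1} − q_k·r_k inherits s_{k+1} = s_{k-1} − q_k·s_k, t_{k+1} = t_{k-1} − q_k·t_k, so r_k = a·s_k + b·t_k at every step:
  q = 4: r = 96, s = 1 − 4·0 = 1, t = 0 − 4·1 = -4  (check: 832·1 + 184·(-4) = 96)
  q = 1: r = 88, s = 0 − 1·1 = -1, t = 1 − 1·(-4) = 5  (check: 832·(-1) + 184·5 = 88)
  q = 1: r = 8, s = 1 − 1·(-1) = 2, t = -4 − 1·5 = -9  (check: 832·2 + 184·(-9) = 8)
The row with r = 8 (the gcd) gives the Bezout coefficients s = 2, t = -9.
Result: 832 · (2) + 184 · (-9) = 8.

gcd(832, 184) = 8; s = 2, t = -9 (check: 832·2 + 184·(-9) = 8).


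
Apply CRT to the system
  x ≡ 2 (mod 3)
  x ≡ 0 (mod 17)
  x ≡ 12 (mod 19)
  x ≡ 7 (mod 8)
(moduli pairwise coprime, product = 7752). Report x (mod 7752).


Product of moduli M = 3 · 17 · 19 · 8 = 7752.
Merge one congruence at a time:
  Start: x ≡ 2 (mod 3).
  Combine with x ≡ 0 (mod 17); new modulus lcm = 51.
    Write x = 2 + 3·t and substitute into x ≡ 0 (mod 17): 3·t ≡ 0 − 2 = -2 (mod 17).
    Reduce coefficients mod 17: 3·t ≡ 15 (mod 17).
    The inverse of 3 mod 17 is 6 (since 3·6 = 18 = 1·17 + 1), so t ≡ 6·15 = 90 ≡ 5 (mod 17).
    Then x = 2 + 3·5 = 17, valid modulo lcm(3, 17) = 51: x ≡ 17 (mod 51).
  Combine with x ≡ 12 (mod 19); new modulus lcm = 969.
    Write x = 17 + 51·t and substitute into x ≡ 12 (mod 19): 51·t ≡ 12 − 17 = -5 (mod 19).
    Reduce coefficients mod 19: 13·t ≡ 14 (mod 19).
    The inverse of 13 mod 19 is 3 (since 13·3 = 39 = 2·19 + 1), so t ≡ 3·14 = 42 ≡ 4 (mod 19).
    Then x = 17 + 51·4 = 221, valid modulo lcm(51, 19) = 969: x ≡ 221 (mod 969).
  Combine with x ≡ 7 (mod 8); new modulus lcm = 7752.
    Write x = 221 + 969·t and substitute into x ≡ 7 (mod 8): 969·t ≡ 7 − 221 = -214 (mod 8).
    Reduce coefficients mod 8: 1·t ≡ 2 (mod 8).
    So t ≡ 2 (mod 8).
    Then x = 221 + 969·2 = 2159, valid modulo lcm(969, 8) = 7752: x ≡ 2159 (mod 7752).
Verify against each original: 2159 mod 3 = 2, 2159 mod 17 = 0, 2159 mod 19 = 12, 2159 mod 8 = 7.

x ≡ 2159 (mod 7752).


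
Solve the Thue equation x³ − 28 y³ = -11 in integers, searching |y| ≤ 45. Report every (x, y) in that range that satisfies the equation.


The equation is x³ - 28y³ = -11. For fixed y, x³ = 28·y³ − 11, so a solution requires the RHS to be a perfect cube.
Strategy: iterate y from -45 to 45, compute RHS = 28·y³ − 11, and check whether it is a (positive or negative) perfect cube.
Check small values of y:
  y = 0: RHS = -11 is not a perfect cube.
  y = 1: RHS = 17 is not a perfect cube.
  y = -1: RHS = -39 is not a perfect cube.
  y = 2: RHS = 213 is not a perfect cube.
  y = -2: RHS = -235 is not a perfect cube.
  y = 3: RHS = 745 is not a perfect cube.
  y = -3: RHS = -767 is not a perfect cube.
Continuing the search up to |y| = 45 finds no solutions either.
No (x, y) in the scanned range satisfies the equation.

No integer solutions with |y| ≤ 45.


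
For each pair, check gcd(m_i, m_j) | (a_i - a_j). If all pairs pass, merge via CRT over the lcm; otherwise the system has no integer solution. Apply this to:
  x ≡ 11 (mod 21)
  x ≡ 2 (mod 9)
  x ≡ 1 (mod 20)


Moduli 21, 9, 20 are not pairwise coprime, so CRT works modulo lcm(m_i) when all pairwise compatibility conditions hold.
Pairwise compatibility: gcd(m_i, m_j) must divide a_i - a_j for every pair.
Merge one congruence at a time:
  Start: x ≡ 11 (mod 21).
  Combine with x ≡ 2 (mod 9): gcd(21, 9) = 3; 2 - 11 = -9, which IS divisible by 3, so compatible.
    Write x = 11 + 21·t and substitute into x ≡ 2 (mod 9): 21·t ≡ 2 − 11 = -9 (mod 9).
    Divide the congruence (and modulus) by g = 3: 7·t ≡ -3 (mod 3).
    Reduce coefficients mod 3: 1·t ≡ 0 (mod 3).
    So t ≡ 0 (mod 3).
    Then x = 11 + 21·0 = 11, valid modulo lcm(21, 9) = 63: x ≡ 11 (mod 63).
  Combine with x ≡ 1 (mod 20): gcd(63, 20) = 1; 1 - 11 = -10, which IS divisible by 1, so compatible.
    Write x = 11 + 63·t and substitute into x ≡ 1 (mod 20): 63·t ≡ 1 − 11 = -10 (mod 20).
    Reduce coefficients mod 20: 3·t ≡ 10 (mod 20).
    The inverse of 3 mod 20 is 7 (since 3·7 = 21 = 1·20 + 1), so t ≡ 7·10 = 70 ≡ 10 (mod 20).
    Then x = 11 + 63·10 = 641, valid modulo lcm(63, 20) = 1260: x ≡ 641 (mod 1260).
Verify: 641 mod 21 = 11, 641 mod 9 = 2, 641 mod 20 = 1.

x ≡ 641 (mod 1260).


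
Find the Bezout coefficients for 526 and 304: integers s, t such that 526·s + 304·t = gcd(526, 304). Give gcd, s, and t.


Euclidean algorithm on (526, 304) — divide until remainder is 0:
  526 = 1 · 304 + 222
  304 = 1 · 222 + 82
  222 = 2 · 82 + 58
  82 = 1 · 58 + 24
  58 = 2 · 24 + 10
  24 = 2 · 10 + 4
  10 = 2 · 4 + 2
  4 = 2 · 2 + 0
gcd(526, 304) = 2.
Track Bezout coefficients alongside the remainders: start with r₀ = 526 = a·1 + b·0 (s = 1, t = 0) and r₁ = 304 = a·0 + b·1 (s = 0, t = 1); each new remainder r_{k+1} = r_{k-1} − q_k·r_k inherits s_{k+1} = s_{k-1} − q_k·s_k, t_{k+1} = t_{k-1} − q_k·t_k, so r_k = a·s_k + b·t_k at every step:
  q = 1: r = 222, s = 1 − 1·0 = 1, t = 0 − 1·1 = -1  (check: 526·1 + 304·(-1) = 222)
  q = 1: r = 82, s = 0 − 1·1 = -1, t = 1 − 1·(-1) = 2  (check: 526·(-1) + 304·2 = 82)
  q = 2: r = 58, s = 1 − 2·(-1) = 3, t = -1 − 2·2 = -5  (check: 526·3 + 304·(-5) = 58)
  q = 1: r = 24, s = -1 − 1·3 = -4, t = 2 − 1·(-5) = 7  (check: 526·(-4) + 304·7 = 24)
  q = 2: r = 10, s = 3 − 2·(-4) = 11, t = -5 − 2·7 = -19  (check: 526·11 + 304·(-19) = 10)
  q = 2: r = 4, s = -4 − 2·11 = -26, t = 7 − 2·(-19) = 45  (check: 526·(-26) + 304·45 = 4)
  q = 2: r = 2, s = 11 − 2·(-26) = 63, t = -19 − 2·45 = -109  (check: 526·63 + 304·(-109) = 2)
The row with r = 2 (the gcd) gives the Bezout coefficients s = 63, t = -109.
Result: 526 · (63) + 304 · (-109) = 2.

gcd(526, 304) = 2; s = 63, t = -109 (check: 526·63 + 304·(-109) = 2).


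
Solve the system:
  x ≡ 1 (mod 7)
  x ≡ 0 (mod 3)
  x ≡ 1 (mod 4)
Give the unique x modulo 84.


Moduli 7, 3, 4 are pairwise coprime; by CRT there is a unique solution modulo M = 7 · 3 · 4 = 84.
Solve pairwise, accumulating the modulus:
  Start with x ≡ 1 (mod 7).
  Combine with x ≡ 0 (mod 3): since gcd(7, 3) = 1, we get a unique residue mod 21.
    Write x = 1 + 7·t and substitute into x ≡ 0 (mod 3): 7·t ≡ 0 − 1 = -1 (mod 3).
    Reduce coefficients mod 3: 1·t ≡ 2 (mod 3).
    So t ≡ 2 (mod 3).
    Then x = 1 + 7·2 = 15, valid modulo lcm(7, 3) = 21: x ≡ 15 (mod 21).
  Combine with x ≡ 1 (mod 4): since gcd(21, 4) = 1, we get a unique residue mod 84.
    Write x = 15 + 21·t and substitute into x ≡ 1 (mod 4): 21·t ≡ 1 − 15 = -14 (mod 4).
    Reduce coefficients mod 4: 1·t ≡ 2 (mod 4).
    So t ≡ 2 (mod 4).
    Then x = 15 + 21·2 = 57, valid modulo lcm(21, 4) = 84: x ≡ 57 (mod 84).
Verify: 57 mod 7 = 1 ✓, 57 mod 3 = 0 ✓, 57 mod 4 = 1 ✓.

x ≡ 57 (mod 84).


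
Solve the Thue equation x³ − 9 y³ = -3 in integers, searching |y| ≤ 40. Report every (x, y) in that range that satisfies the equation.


The equation is x³ - 9y³ = -3. For fixed y, x³ = 9·y³ − 3, so a solution requires the RHS to be a perfect cube.
Strategy: iterate y from -40 to 40, compute RHS = 9·y³ − 3, and check whether it is a (positive or negative) perfect cube.
Check small values of y:
  y = 0: RHS = -3 is not a perfect cube.
  y = 1: RHS = 6 is not a perfect cube.
  y = -1: RHS = -12 is not a perfect cube.
  y = 2: RHS = 69 is not a perfect cube.
  y = -2: RHS = -75 is not a perfect cube.
  y = 3: RHS = 240 is not a perfect cube.
  y = -3: RHS = -246 is not a perfect cube.
Continuing the search up to |y| = 40 finds no solutions either.
No (x, y) in the scanned range satisfies the equation.

No integer solutions with |y| ≤ 40.


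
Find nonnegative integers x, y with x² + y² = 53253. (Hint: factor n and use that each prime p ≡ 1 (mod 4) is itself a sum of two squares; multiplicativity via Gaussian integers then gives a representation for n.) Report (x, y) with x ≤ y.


Step 1: Factor n = 53253 = 3^2 · 61 · 97.
Step 2: Check the mod-4 condition on each prime factor: 3 ≡ 3 (mod 4), exponent 2 (must be even); 61 ≡ 1 (mod 4), exponent 1; 97 ≡ 1 (mod 4), exponent 1.
All primes ≡ 3 (mod 4) appear to even exponent (or don't appear), so by the two-squares theorem n IS expressible as a sum of two squares.
Step 3: Build a representation. Group n = k² · m with k = 3 and m = 61 · 97 = 5917 (a product of primes ≡ 1 (mod 4)); a representation of m scales to one of n via (k·x)² + (k·y)² = k²(x² + y²). Each prime p ≡ 1 (mod 4) is itself a sum of two squares; find a² by testing p − a² for a perfect square:
  61: 61 − 1² = 60, 61 − 2² = 57, 61 − 3² = 52, 61 − 4² = 45, 61 − 5² = 36 = 6² ⇒ 61 = 5² + 6².
  97: 97 − 1² = 96, 97 − 2² = 93, 97 − 3² = 88, 97 − 4² = 81 = 9² ⇒ 97 = 4² + 9².
  Combine using the Brahmagupta–Fibonacci identity (a² + b²)(c² + d²) = (ac − bd)² + (ad + bc)² = (ac + bd)² + (ad − bc)²:
  61 · 97 = 5917: from (5² + 6²)(4² + 9²), take (5·4 − 6·9, 5·9 + 6·4) = (20 − 54, 45 + 24) = (-34, 69); dropping signs (only squares matter) gives (34, 69); check 34² + 69² = 1156 + 4761 = 5917 ✓.
  Scale by k = 3: (3·34, 3·69) = (102, 207).
Step 4: Order so x ≤ y and verify: 102² + 207² = 10404 + 42849 = 53253 = n. ✓

n = 53253 = 102² + 207² (one valid representation with x ≤ y).


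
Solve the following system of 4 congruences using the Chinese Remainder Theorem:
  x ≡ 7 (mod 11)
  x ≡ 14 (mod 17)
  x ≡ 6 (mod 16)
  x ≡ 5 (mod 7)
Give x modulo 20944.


Product of moduli M = 11 · 17 · 16 · 7 = 20944.
Merge one congruence at a time:
  Start: x ≡ 7 (mod 11).
  Combine with x ≡ 14 (mod 17); new modulus lcm = 187.
    Write x = 7 + 11·t and substitute into x ≡ 14 (mod 17): 11·t ≡ 14 − 7 = 7 (mod 17).
    The inverse of 11 mod 17 is 14 (since 11·14 = 154 = 9·17 + 1), so t ≡ 14·7 = 98 ≡ 13 (mod 17).
    Then x = 7 + 11·13 = 150, valid modulo lcm(11, 17) = 187: x ≡ 150 (mod 187).
  Combine with x ≡ 6 (mod 16); new modulus lcm = 2992.
    Write x = 150 + 187·t and substitute into x ≡ 6 (mod 16): 187·t ≡ 6 − 150 = -144 (mod 16).
    Reduce coefficients mod 16: 11·t ≡ 0 (mod 16).
    The inverse of 11 mod 16 is 3 (since 11·3 = 33 = 2·16 + 1), so t ≡ 3·0 = 0 ≡ 0 (mod 16).
    Then x = 150 + 187·0 = 150, valid modulo lcm(187, 16) = 2992: x ≡ 150 (mod 2992).
  Combine with x ≡ 5 (mod 7); new modulus lcm = 20944.
    Write x = 150 + 2992·t and substitute into x ≡ 5 (mod 7): 2992·t ≡ 5 − 150 = -145 (mod 7).
    Reduce coefficients mod 7: 3·t ≡ 2 (mod 7).
    The inverse of 3 mod 7 is 5 (since 3·5 = 15 = 2·7 + 1), so t ≡ 5·2 = 10 ≡ 3 (mod 7).
    Then x = 150 + 2992·3 = 9126, valid modulo lcm(2992, 7) = 20944: x ≡ 9126 (mod 20944).
Verify against each original: 9126 mod 11 = 7, 9126 mod 17 = 14, 9126 mod 16 = 6, 9126 mod 7 = 5.

x ≡ 9126 (mod 20944).


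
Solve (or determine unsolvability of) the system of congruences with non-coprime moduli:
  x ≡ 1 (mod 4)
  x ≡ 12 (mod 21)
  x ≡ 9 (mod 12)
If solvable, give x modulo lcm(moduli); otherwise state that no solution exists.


Moduli 4, 21, 12 are not pairwise coprime, so CRT works modulo lcm(m_i) when all pairwise compatibility conditions hold.
Pairwise compatibility: gcd(m_i, m_j) must divide a_i - a_j for every pair.
Merge one congruence at a time:
  Start: x ≡ 1 (mod 4).
  Combine with x ≡ 12 (mod 21): gcd(4, 21) = 1; 12 - 1 = 11, which IS divisible by 1, so compatible.
    Write x = 1 + 4·t and substitute into x ≡ 12 (mod 21): 4·t ≡ 12 − 1 = 11 (mod 21).
    The inverse of 4 mod 21 is 16 (since 4·16 = 64 = 3·21 + 1), so t ≡ 16·11 = 176 ≡ 8 (mod 21).
    Then x = 1 + 4·8 = 33, valid modulo lcm(4, 21) = 84: x ≡ 33 (mod 84).
  Combine with x ≡ 9 (mod 12): gcd(84, 12) = 12; 9 - 33 = -24, which IS divisible by 12, so compatible.
    Write x = 33 + 84·t and substitute into x ≡ 9 (mod 12): 84·t ≡ 9 − 33 = -24 (mod 12).
    Divide the congruence (and modulus) by g = 12: 7·t ≡ -2 (mod 1).
    Modulo 1 every t works; take t = 0.
    Then x = 33 + 84·0 = 33, valid modulo lcm(84, 12) = 84: x ≡ 33 (mod 84).
Verify: 33 mod 4 = 1, 33 mod 21 = 12, 33 mod 12 = 9.

x ≡ 33 (mod 84).


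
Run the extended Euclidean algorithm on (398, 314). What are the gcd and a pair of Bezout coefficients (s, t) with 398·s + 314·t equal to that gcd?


Euclidean algorithm on (398, 314) — divide until remainder is 0:
  398 = 1 · 314 + 84
  314 = 3 · 84 + 62
  84 = 1 · 62 + 22
  62 = 2 · 22 + 18
  22 = 1 · 18 + 4
  18 = 4 · 4 + 2
  4 = 2 · 2 + 0
gcd(398, 314) = 2.
Track Bezout coefficients alongside the remainders: start with r₀ = 398 = a·1 + b·0 (s = 1, t = 0) and r₁ = 314 = a·0 + b·1 (s = 0, t = 1); each new remainder r_{k+1} = r_{k-1} − q_k·r_k inherits s_{k+1} = s_{k-1} − q_k·s_k, t_{k+1} = t_{k-1} − q_k·t_k, so r_k = a·s_k + b·t_k at every step:
  q = 1: r = 84, s = 1 − 1·0 = 1, t = 0 − 1·1 = -1  (check: 398·1 + 314·(-1) = 84)
  q = 3: r = 62, s = 0 − 3·1 = -3, t = 1 − 3·(-1) = 4  (check: 398·(-3) + 314·4 = 62)
  q = 1: r = 22, s = 1 − 1·(-3) = 4, t = -1 − 1·4 = -5  (check: 398·4 + 314·(-5) = 22)
  q = 2: r = 18, s = -3 − 2·4 = -11, t = 4 − 2·(-5) = 14  (check: 398·(-11) + 314·14 = 18)
  q = 1: r = 4, s = 4 − 1·(-11) = 15, t = -5 − 1·14 = -19  (check: 398·15 + 314·(-19) = 4)
  q = 4: r = 2, s = -11 − 4·15 = -71, t = 14 − 4·(-19) = 90  (check: 398·(-71) + 314·90 = 2)
The row with r = 2 (the gcd) gives the Bezout coefficients s = -71, t = 90.
Result: 398 · (-71) + 314 · (90) = 2.

gcd(398, 314) = 2; s = -71, t = 90 (check: 398·(-71) + 314·90 = 2).


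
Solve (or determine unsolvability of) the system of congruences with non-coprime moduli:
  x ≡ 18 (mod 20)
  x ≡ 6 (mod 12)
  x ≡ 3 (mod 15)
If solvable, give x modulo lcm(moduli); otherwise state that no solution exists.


Moduli 20, 12, 15 are not pairwise coprime, so CRT works modulo lcm(m_i) when all pairwise compatibility conditions hold.
Pairwise compatibility: gcd(m_i, m_j) must divide a_i - a_j for every pair.
Merge one congruence at a time:
  Start: x ≡ 18 (mod 20).
  Combine with x ≡ 6 (mod 12): gcd(20, 12) = 4; 6 - 18 = -12, which IS divisible by 4, so compatible.
    Write x = 18 + 20·t and substitute into x ≡ 6 (mod 12): 20·t ≡ 6 − 18 = -12 (mod 12).
    Divide the congruence (and modulus) by g = 4: 5·t ≡ -3 (mod 3).
    Reduce coefficients mod 3: 2·t ≡ 0 (mod 3).
    The inverse of 2 mod 3 is 2 (since 2·2 = 4 = 1·3 + 1), so t ≡ 2·0 = 0 ≡ 0 (mod 3).
    Then x = 18 + 20·0 = 18, valid modulo lcm(20, 12) = 60: x ≡ 18 (mod 60).
  Combine with x ≡ 3 (mod 15): gcd(60, 15) = 15; 3 - 18 = -15, which IS divisible by 15, so compatible.
    Write x = 18 + 60·t and substitute into x ≡ 3 (mod 15): 60·t ≡ 3 − 18 = -15 (mod 15).
    Divide the congruence (and modulus) by g = 15: 4·t ≡ -1 (mod 1).
    Modulo 1 every t works; take t = 0.
    Then x = 18 + 60·0 = 18, valid modulo lcm(60, 15) = 60: x ≡ 18 (mod 60).
Verify: 18 mod 20 = 18, 18 mod 12 = 6, 18 mod 15 = 3.

x ≡ 18 (mod 60).


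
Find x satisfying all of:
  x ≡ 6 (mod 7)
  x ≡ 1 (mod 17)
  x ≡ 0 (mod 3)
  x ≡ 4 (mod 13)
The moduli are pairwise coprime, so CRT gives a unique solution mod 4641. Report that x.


Product of moduli M = 7 · 17 · 3 · 13 = 4641.
Merge one congruence at a time:
  Start: x ≡ 6 (mod 7).
  Combine with x ≡ 1 (mod 17); new modulus lcm = 119.
    Write x = 6 + 7·t and substitute into x ≡ 1 (mod 17): 7·t ≡ 1 − 6 = -5 (mod 17).
    Reduce coefficients mod 17: 7·t ≡ 12 (mod 17).
    The inverse of 7 mod 17 is 5 (since 7·5 = 35 = 2·17 + 1), so t ≡ 5·12 = 60 ≡ 9 (mod 17).
    Then x = 6 + 7·9 = 69, valid modulo lcm(7, 17) = 119: x ≡ 69 (mod 119).
  Combine with x ≡ 0 (mod 3); new modulus lcm = 357.
    Write x = 69 + 119·t and substitute into x ≡ 0 (mod 3): 119·t ≡ 0 − 69 = -69 (mod 3).
    Reduce coefficients mod 3: 2·t ≡ 0 (mod 3).
    The inverse of 2 mod 3 is 2 (since 2·2 = 4 = 1·3 + 1), so t ≡ 2·0 = 0 ≡ 0 (mod 3).
    Then x = 69 + 119·0 = 69, valid modulo lcm(119, 3) = 357: x ≡ 69 (mod 357).
  Combine with x ≡ 4 (mod 13); new modulus lcm = 4641.
    Write x = 69 + 357·t and substitute into x ≡ 4 (mod 13): 357·t ≡ 4 − 69 = -65 (mod 13).
    Reduce coefficients mod 13: 6·t ≡ 0 (mod 13).
    The inverse of 6 mod 13 is 11 (since 6·11 = 66 = 5·13 + 1), so t ≡ 11·0 = 0 ≡ 0 (mod 13).
    Then x = 69 + 357·0 = 69, valid modulo lcm(357, 13) = 4641: x ≡ 69 (mod 4641).
Verify against each original: 69 mod 7 = 6, 69 mod 17 = 1, 69 mod 3 = 0, 69 mod 13 = 4.

x ≡ 69 (mod 4641).


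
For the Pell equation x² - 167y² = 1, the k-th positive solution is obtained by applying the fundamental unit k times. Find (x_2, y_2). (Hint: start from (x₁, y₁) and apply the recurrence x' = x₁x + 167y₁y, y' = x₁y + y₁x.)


Step 1: Find the fundamental solution (x₁, y₁) of x² - 167y² = 1.
  Expand √167 as a continued fraction. a₀ = ⌊√167⌋ = 12; iterate m_{k+1} = d_k·a_k − m_k, d_{k+1} = (167 − m_{k+1}²)/d_k, a_{k+1} = ⌊(a₀ + m_{k+1})/d_{k+1}⌋ (starting m₀ = 0, d₀ = 1), with convergents p_k = a_k·p_{k-1} + p_{k-2}, q_k = a_k·q_{k-1} + q_{k-2} (p₋₁ = 1, q₋₁ = 0):
  k = 0: a₀ = 12; p₀/q₀ = 12/1; p₀² − 167·q₀² = 144 − 167 = -23.
  k = 1: m = 12, d = 23, a = ⌊(12 + 12)/23⌋ = 1; p/q = (1·12 + 1)/(1·1 + 0) = 13/1; p² − 167·q² = 169 − 167 = 2.
  k = 2: m = 11, d = 2, a = ⌊(12 + 11)/2⌋ = 11; p/q = (11·13 + 12)/(11·1 + 1) = 155/12; p² − 167·q² = 24025 − 24048 = -23.
  k = 3: m = 11, d = 23, a = ⌊(12 + 11)/23⌋ = 1; p/q = (1·155 + 13)/(1·12 + 1) = 168/13; p² − 167·q² = 28224 − 28223 = 1.
  The first convergent with p² − 167·q² = 1 gives the fundamental solution (x₁, y₁) = (168, 13).
Step 2: Apply the recurrence (x_{n+1}, y_{n+1}) = (x₁x_n + 167y₁y_n, x₁y_n + y₁x_n) repeatedly.
  From (x_1, y_1) = (168, 13): x_2 = 168·168 + 167·13·13 = 56447; y_2 = 168·13 + 13·168 = 4368.
Step 3: Verify x_2² - 167·y_2² = 3186263809 - 3186263808 = 1 (should be 1). ✓

(x_1, y_1) = (168, 13); (x_2, y_2) = (56447, 4368).


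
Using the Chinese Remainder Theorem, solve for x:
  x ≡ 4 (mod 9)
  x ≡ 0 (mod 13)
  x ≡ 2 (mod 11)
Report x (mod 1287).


Moduli 9, 13, 11 are pairwise coprime; by CRT there is a unique solution modulo M = 9 · 13 · 11 = 1287.
Solve pairwise, accumulating the modulus:
  Start with x ≡ 4 (mod 9).
  Combine with x ≡ 0 (mod 13): since gcd(9, 13) = 1, we get a unique residue mod 117.
    Write x = 4 + 9·t and substitute into x ≡ 0 (mod 13): 9·t ≡ 0 − 4 = -4 (mod 13).
    Reduce coefficients mod 13: 9·t ≡ 9 (mod 13).
    The inverse of 9 mod 13 is 3 (since 9·3 = 27 = 2·13 + 1), so t ≡ 3·9 = 27 ≡ 1 (mod 13).
    Then x = 4 + 9·1 = 13, valid modulo lcm(9, 13) = 117: x ≡ 13 (mod 117).
  Combine with x ≡ 2 (mod 11): since gcd(117, 11) = 1, we get a unique residue mod 1287.
    Write x = 13 + 117·t and substitute into x ≡ 2 (mod 11): 117·t ≡ 2 − 13 = -11 (mod 11).
    Reduce coefficients mod 11: 7·t ≡ 0 (mod 11).
    The inverse of 7 mod 11 is 8 (since 7·8 = 56 = 5·11 + 1), so t ≡ 8·0 = 0 ≡ 0 (mod 11).
    Then x = 13 + 117·0 = 13, valid modulo lcm(117, 11) = 1287: x ≡ 13 (mod 1287).
Verify: 13 mod 9 = 4 ✓, 13 mod 13 = 0 ✓, 13 mod 11 = 2 ✓.

x ≡ 13 (mod 1287).


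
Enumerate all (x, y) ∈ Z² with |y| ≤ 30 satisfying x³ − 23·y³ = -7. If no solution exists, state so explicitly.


The equation is x³ - 23y³ = -7. For fixed y, x³ = 23·y³ − 7, so a solution requires the RHS to be a perfect cube.
Strategy: iterate y from -30 to 30, compute RHS = 23·y³ − 7, and check whether it is a (positive or negative) perfect cube.
Check small values of y:
  y = 0: RHS = -7 is not a perfect cube.
  y = 1: RHS = 16 is not a perfect cube.
  y = -1: RHS = -30 is not a perfect cube.
  y = 2: RHS = 177 is not a perfect cube.
  y = -2: RHS = -191 is not a perfect cube.
  y = 3: RHS = 614 is not a perfect cube.
  y = -3: RHS = -628 is not a perfect cube.
Continuing the search up to |y| = 30 finds no solutions either.
No (x, y) in the scanned range satisfies the equation.

No integer solutions with |y| ≤ 30.


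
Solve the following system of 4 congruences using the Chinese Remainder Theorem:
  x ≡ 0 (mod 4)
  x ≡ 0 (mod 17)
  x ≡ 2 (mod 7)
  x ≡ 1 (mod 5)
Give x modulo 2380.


Product of moduli M = 4 · 17 · 7 · 5 = 2380.
Merge one congruence at a time:
  Start: x ≡ 0 (mod 4).
  Combine with x ≡ 0 (mod 17); new modulus lcm = 68.
    Write x = 0 + 4·t and substitute into x ≡ 0 (mod 17): 4·t ≡ 0 − 0 = 0 (mod 17).
    The inverse of 4 mod 17 is 13 (since 4·13 = 52 = 3·17 + 1), so t ≡ 13·0 = 0 ≡ 0 (mod 17).
    Then x = 0 + 4·0 = 0, valid modulo lcm(4, 17) = 68: x ≡ 0 (mod 68).
  Combine with x ≡ 2 (mod 7); new modulus lcm = 476.
    Write x = 0 + 68·t and substitute into x ≡ 2 (mod 7): 68·t ≡ 2 − 0 = 2 (mod 7).
    Reduce coefficients mod 7: 5·t ≡ 2 (mod 7).
    The inverse of 5 mod 7 is 3 (since 5·3 = 15 = 2·7 + 1), so t ≡ 3·2 = 6 ≡ 6 (mod 7).
    Then x = 0 + 68·6 = 408, valid modulo lcm(68, 7) = 476: x ≡ 408 (mod 476).
  Combine with x ≡ 1 (mod 5); new modulus lcm = 2380.
    Write x = 408 + 476·t and substitute into x ≡ 1 (mod 5): 476·t ≡ 1 − 408 = -407 (mod 5).
    Reduce coefficients mod 5: 1·t ≡ 3 (mod 5).
    So t ≡ 3 (mod 5).
    Then x = 408 + 476·3 = 1836, valid modulo lcm(476, 5) = 2380: x ≡ 1836 (mod 2380).
Verify against each original: 1836 mod 4 = 0, 1836 mod 17 = 0, 1836 mod 7 = 2, 1836 mod 5 = 1.

x ≡ 1836 (mod 2380).


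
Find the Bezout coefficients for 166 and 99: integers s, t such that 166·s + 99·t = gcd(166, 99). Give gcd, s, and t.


Euclidean algorithm on (166, 99) — divide until remainder is 0:
  166 = 1 · 99 + 67
  99 = 1 · 67 + 32
  67 = 2 · 32 + 3
  32 = 10 · 3 + 2
  3 = 1 · 2 + 1
  2 = 2 · 1 + 0
gcd(166, 99) = 1.
Track Bezout coefficients alongside the remainders: start with r₀ = 166 = a·1 + b·0 (s = 1, t = 0) and r₁ = 99 = a·0 + b·1 (s = 0, t = 1); each new remainder r_{k+1} = r_{k-1} − q_k·r_k inherits s_{k+1} = s_{k-1} − q_k·s_k, t_{k+1} = t_{k-1} − q_k·t_k, so r_k = a·s_k + b·t_k at every step:
  q = 1: r = 67, s = 1 − 1·0 = 1, t = 0 − 1·1 = -1  (check: 166·1 + 99·(-1) = 67)
  q = 1: r = 32, s = 0 − 1·1 = -1, t = 1 − 1·(-1) = 2  (check: 166·(-1) + 99·2 = 32)
  q = 2: r = 3, s = 1 − 2·(-1) = 3, t = -1 − 2·2 = -5  (check: 166·3 + 99·(-5) = 3)
  q = 10: r = 2, s = -1 − 10·3 = -31, t = 2 − 10·(-5) = 52  (check: 166·(-31) + 99·52 = 2)
  q = 1: r = 1, s = 3 − 1·(-31) = 34, t = -5 − 1·52 = -57  (check: 166·34 + 99·(-57) = 1)
The row with r = 1 (the gcd) gives the Bezout coefficients s = 34, t = -57.
Result: 166 · (34) + 99 · (-57) = 1.

gcd(166, 99) = 1; s = 34, t = -57 (check: 166·34 + 99·(-57) = 1).


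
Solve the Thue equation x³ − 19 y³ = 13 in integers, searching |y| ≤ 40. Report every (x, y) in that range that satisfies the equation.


The equation is x³ - 19y³ = 13. For fixed y, x³ = 19·y³ + 13, so a solution requires the RHS to be a perfect cube.
Strategy: iterate y from -40 to 40, compute RHS = 19·y³ + 13, and check whether it is a (positive or negative) perfect cube.
Check small values of y:
  y = 0: RHS = 13 is not a perfect cube.
  y = 1: RHS = 32 is not a perfect cube.
  y = -1: RHS = -6 is not a perfect cube.
  y = 2: RHS = 165 is not a perfect cube.
  y = -2: RHS = -139 is not a perfect cube.
  y = 3: RHS = 526 is not a perfect cube.
  y = -3: RHS = -500 is not a perfect cube.
Continuing the search up to |y| = 40 finds no solutions either.
No (x, y) in the scanned range satisfies the equation.

No integer solutions with |y| ≤ 40.
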